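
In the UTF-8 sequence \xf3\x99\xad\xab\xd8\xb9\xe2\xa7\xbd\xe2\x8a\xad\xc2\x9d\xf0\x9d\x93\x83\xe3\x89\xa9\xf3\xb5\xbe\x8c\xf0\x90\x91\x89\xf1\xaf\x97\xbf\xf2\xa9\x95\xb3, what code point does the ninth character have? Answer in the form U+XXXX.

Offset 0: leading byte 0xF3 = 11110011 → 4-byte char #1 = F3 99 AD AB.
Offset 4: leading byte 0xD8 = 11011000 → 2-byte char #2 = D8 B9.
Offset 6: leading byte 0xE2 = 11100010 → 3-byte char #3 = E2 A7 BD.
Offset 9: leading byte 0xE2 = 11100010 → 3-byte char #4 = E2 8A AD.
Offset 12: leading byte 0xC2 = 11000010 → 2-byte char #5 = C2 9D.
Offset 14: leading byte 0xF0 = 11110000 → 4-byte char #6 = F0 9D 93 83.
Offset 18: leading byte 0xE3 = 11100011 → 3-byte char #7 = E3 89 A9.
Offset 21: leading byte 0xF3 = 11110011 → 4-byte char #8 = F3 B5 BE 8C.
Offset 25: leading byte 0xF0 = 11110000 → 4-byte char #9 = F0 90 91 89.
Leading byte 0xF0 = 11110000 matches 11110xxx → 4-byte sequence.
Byte 1: 0xF0 = 11110000, payload 000 (3 bits).
Byte 2: 0x90 = 10010000 (10xxxxxx ✓), payload 010000.
Byte 3: 0x91 = 10010001 (10xxxxxx ✓), payload 010001.
Byte 4: 0x89 = 10001001 (10xxxxxx ✓), payload 001001.
Concatenate: 000010000010001001001 = 0x10449 (21 bits → U+10449).

U+10449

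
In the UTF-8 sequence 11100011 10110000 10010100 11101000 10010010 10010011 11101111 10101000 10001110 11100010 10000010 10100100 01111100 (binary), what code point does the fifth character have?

U+007C

Offset 0: leading byte 0xE3 = 11100011 → 3-byte char #1 = E3 B0 94.
Offset 3: leading byte 0xE8 = 11101000 → 3-byte char #2 = E8 92 93.
Offset 6: leading byte 0xEF = 11101111 → 3-byte char #3 = EF A8 8E.
Offset 9: leading byte 0xE2 = 11100010 → 3-byte char #4 = E2 82 A4.
Offset 12: leading byte 0x7C = 01111100 → 1-byte char #5 = 7C.
Leading byte 0x7C = 01111100 matches 0xxxxxxx → 1-byte sequence.
Byte 1: 0x7C = 01111100, payload 1111100 (7 bits).
Concatenate: 1111100 = 0x7C (7 bits → U+007C).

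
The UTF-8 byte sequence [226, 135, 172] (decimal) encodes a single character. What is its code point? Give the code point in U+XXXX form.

U+21EC

Leading byte 0xE2 = 11100010 matches 1110xxxx → 3-byte sequence.
Byte 1: 0xE2 = 11100010, payload 0010 (4 bits).
Byte 2: 0x87 = 10000111 (10xxxxxx ✓), payload 000111.
Byte 3: 0xAC = 10101100 (10xxxxxx ✓), payload 101100.
Concatenate: 0010000111101100 = 0x21EC (16 bits → U+21EC).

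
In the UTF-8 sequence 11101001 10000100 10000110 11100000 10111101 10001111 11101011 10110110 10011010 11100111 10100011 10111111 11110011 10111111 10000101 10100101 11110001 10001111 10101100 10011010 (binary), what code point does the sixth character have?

Offset 0: leading byte 0xE9 = 11101001 → 3-byte char #1 = E9 84 86.
Offset 3: leading byte 0xE0 = 11100000 → 3-byte char #2 = E0 BD 8F.
Offset 6: leading byte 0xEB = 11101011 → 3-byte char #3 = EB B6 9A.
Offset 9: leading byte 0xE7 = 11100111 → 3-byte char #4 = E7 A3 BF.
Offset 12: leading byte 0xF3 = 11110011 → 4-byte char #5 = F3 BF 85 A5.
Offset 16: leading byte 0xF1 = 11110001 → 4-byte char #6 = F1 8F AC 9A.
Leading byte 0xF1 = 11110001 matches 11110xxx → 4-byte sequence.
Byte 1: 0xF1 = 11110001, payload 001 (3 bits).
Byte 2: 0x8F = 10001111 (10xxxxxx ✓), payload 001111.
Byte 3: 0xAC = 10101100 (10xxxxxx ✓), payload 101100.
Byte 4: 0x9A = 10011010 (10xxxxxx ✓), payload 011010.
Concatenate: 001001111101100011010 = 0x4FB1A (21 bits → U+4FB1A).

U+4FB1A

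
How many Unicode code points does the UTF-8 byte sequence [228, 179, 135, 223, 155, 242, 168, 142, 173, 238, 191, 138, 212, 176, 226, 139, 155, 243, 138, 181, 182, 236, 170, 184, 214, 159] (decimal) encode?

Byte at offset 0: 0xE4 = 11100100 → 3-byte char (#1). Advance 3.
Byte at offset 3: 0xDF = 11011111 → 2-byte char (#2). Advance 2.
Byte at offset 5: 0xF2 = 11110010 → 4-byte char (#3). Advance 4.
Byte at offset 9: 0xEE = 11101110 → 3-byte char (#4). Advance 3.
Byte at offset 12: 0xD4 = 11010100 → 2-byte char (#5). Advance 2.
Byte at offset 14: 0xE2 = 11100010 → 3-byte char (#6). Advance 3.
Byte at offset 17: 0xF3 = 11110011 → 4-byte char (#7). Advance 4.
Byte at offset 21: 0xEC = 11101100 → 3-byte char (#8). Advance 3.
Byte at offset 24: 0xD6 = 11010110 → 2-byte char (#9). Advance 2.
Reached end at offset 26 after 9 code points.

9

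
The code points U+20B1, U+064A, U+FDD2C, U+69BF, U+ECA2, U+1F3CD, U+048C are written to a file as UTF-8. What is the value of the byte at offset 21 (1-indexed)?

1-indexed offset 21 is 0-indexed offset 20.
U+20B1 → 3-byte form E2 82 B1 at offsets 0–2.
U+064A → 2-byte form D9 8A at offsets 3–4.
U+FDD2C → 4-byte form F3 BD B4 AC at offsets 5–8.
U+69BF → 3-byte form E6 A6 BF at offsets 9–11.
U+ECA2 → 3-byte form EE B2 A2 at offsets 12–14.
U+1F3CD → 4-byte form F0 9F 8F 8D at offsets 15–18.
U+048C → 2-byte form D2 8C at offsets 19–20.
Offset 20 falls in char 7's range; it's byte 2 of D2 8C = 0x8C.

0x8C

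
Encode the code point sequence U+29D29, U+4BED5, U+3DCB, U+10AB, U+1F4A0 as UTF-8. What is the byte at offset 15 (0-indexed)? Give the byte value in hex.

U+29D29 → 4-byte form F0 A9 B4 A9 at offsets 0–3.
U+4BED5 → 4-byte form F1 8B BB 95 at offsets 4–7.
U+3DCB → 3-byte form E3 B7 8B at offsets 8–10.
U+10AB → 3-byte form E1 82 AB at offsets 11–13.
U+1F4A0 → 4-byte form F0 9F 92 A0 at offsets 14–17.
Offset 15 falls in char 5's range; it's byte 2 of F0 9F 92 A0 = 0x9F.

0x9F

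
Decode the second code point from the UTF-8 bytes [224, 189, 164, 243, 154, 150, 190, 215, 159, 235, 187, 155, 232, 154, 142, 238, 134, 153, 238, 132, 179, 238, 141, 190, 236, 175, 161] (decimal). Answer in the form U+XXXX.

U+DA5BE

Offset 0: leading byte 0xE0 = 11100000 → 3-byte char #1 = E0 BD A4.
Offset 3: leading byte 0xF3 = 11110011 → 4-byte char #2 = F3 9A 96 BE.
Leading byte 0xF3 = 11110011 matches 11110xxx → 4-byte sequence.
Byte 1: 0xF3 = 11110011, payload 011 (3 bits).
Byte 2: 0x9A = 10011010 (10xxxxxx ✓), payload 011010.
Byte 3: 0x96 = 10010110 (10xxxxxx ✓), payload 010110.
Byte 4: 0xBE = 10111110 (10xxxxxx ✓), payload 111110.
Concatenate: 011011010010110111110 = 0xDA5BE (21 bits → U+DA5BE).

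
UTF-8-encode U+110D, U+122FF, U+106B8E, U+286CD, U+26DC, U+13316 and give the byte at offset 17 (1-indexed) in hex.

1-indexed offset 17 is 0-indexed offset 16.
U+110D → 3-byte form E1 84 8D at offsets 0–2.
U+122FF → 4-byte form F0 92 8B BF at offsets 3–6.
U+106B8E → 4-byte form F4 86 AE 8E at offsets 7–10.
U+286CD → 4-byte form F0 A8 9B 8D at offsets 11–14.
U+26DC → 3-byte form E2 9B 9C at offsets 15–17.
Offset 16 falls in char 5's range; it's byte 2 of E2 9B 9C = 0x9B.

0x9B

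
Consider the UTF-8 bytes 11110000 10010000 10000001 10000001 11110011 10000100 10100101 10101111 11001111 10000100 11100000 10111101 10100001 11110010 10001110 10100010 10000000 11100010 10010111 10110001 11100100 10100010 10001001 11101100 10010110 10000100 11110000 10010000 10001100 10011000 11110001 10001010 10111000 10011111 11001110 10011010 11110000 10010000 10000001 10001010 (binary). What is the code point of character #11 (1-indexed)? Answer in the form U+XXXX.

U+039A

Offset 0: leading byte 0xF0 = 11110000 → 4-byte char #1 = F0 90 81 81.
Offset 4: leading byte 0xF3 = 11110011 → 4-byte char #2 = F3 84 A5 AF.
Offset 8: leading byte 0xCF = 11001111 → 2-byte char #3 = CF 84.
Offset 10: leading byte 0xE0 = 11100000 → 3-byte char #4 = E0 BD A1.
Offset 13: leading byte 0xF2 = 11110010 → 4-byte char #5 = F2 8E A2 80.
Offset 17: leading byte 0xE2 = 11100010 → 3-byte char #6 = E2 97 B1.
Offset 20: leading byte 0xE4 = 11100100 → 3-byte char #7 = E4 A2 89.
Offset 23: leading byte 0xEC = 11101100 → 3-byte char #8 = EC 96 84.
Offset 26: leading byte 0xF0 = 11110000 → 4-byte char #9 = F0 90 8C 98.
Offset 30: leading byte 0xF1 = 11110001 → 4-byte char #10 = F1 8A B8 9F.
Offset 34: leading byte 0xCE = 11001110 → 2-byte char #11 = CE 9A.
Leading byte 0xCE = 11001110 matches 110xxxxx → 2-byte sequence.
Byte 1: 0xCE = 11001110, payload 01110 (5 bits).
Byte 2: 0x9A = 10011010 (10xxxxxx ✓), payload 011010.
Concatenate: 01110011010 = 0x39A (11 bits → U+039A).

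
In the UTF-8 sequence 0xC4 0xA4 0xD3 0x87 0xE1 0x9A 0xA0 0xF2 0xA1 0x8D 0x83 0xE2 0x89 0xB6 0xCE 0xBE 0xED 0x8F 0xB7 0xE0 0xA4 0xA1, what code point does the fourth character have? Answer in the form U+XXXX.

Offset 0: leading byte 0xC4 = 11000100 → 2-byte char #1 = C4 A4.
Offset 2: leading byte 0xD3 = 11010011 → 2-byte char #2 = D3 87.
Offset 4: leading byte 0xE1 = 11100001 → 3-byte char #3 = E1 9A A0.
Offset 7: leading byte 0xF2 = 11110010 → 4-byte char #4 = F2 A1 8D 83.
Leading byte 0xF2 = 11110010 matches 11110xxx → 4-byte sequence.
Byte 1: 0xF2 = 11110010, payload 010 (3 bits).
Byte 2: 0xA1 = 10100001 (10xxxxxx ✓), payload 100001.
Byte 3: 0x8D = 10001101 (10xxxxxx ✓), payload 001101.
Byte 4: 0x83 = 10000011 (10xxxxxx ✓), payload 000011.
Concatenate: 010100001001101000011 = 0xA1343 (21 bits → U+A1343).

U+A1343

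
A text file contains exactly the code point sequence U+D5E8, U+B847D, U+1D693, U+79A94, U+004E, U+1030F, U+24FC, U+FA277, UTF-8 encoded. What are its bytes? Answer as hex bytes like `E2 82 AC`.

U+D5E8: 3-byte form → ED 97 A8.
U+B847D: 4-byte form → F2 B8 91 BD.
U+1D693: 4-byte form → F0 9D 9A 93.
U+79A94: 4-byte form → F1 B9 AA 94.
U+004E: 1-byte form → 4E.
U+1030F: 4-byte form → F0 90 8C 8F.
U+24FC: 3-byte form → E2 93 BC.
U+FA277: 4-byte form → F3 BA 89 B7.
Concatenated (27 bytes): ED 97 A8 F2 B8 91 BD F0 9D 9A 93 F1 B9 AA 94 4E F0 90 8C 8F E2 93 BC F3 BA 89 B7.

ED 97 A8 F2 B8 91 BD F0 9D 9A 93 F1 B9 AA 94 4E F0 90 8C 8F E2 93 BC F3 BA 89 B7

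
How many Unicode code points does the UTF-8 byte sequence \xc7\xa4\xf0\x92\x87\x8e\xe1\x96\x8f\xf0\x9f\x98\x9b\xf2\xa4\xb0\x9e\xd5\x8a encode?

6

Byte at offset 0: 0xC7 = 11000111 → 2-byte char (#1). Advance 2.
Byte at offset 2: 0xF0 = 11110000 → 4-byte char (#2). Advance 4.
Byte at offset 6: 0xE1 = 11100001 → 3-byte char (#3). Advance 3.
Byte at offset 9: 0xF0 = 11110000 → 4-byte char (#4). Advance 4.
Byte at offset 13: 0xF2 = 11110010 → 4-byte char (#5). Advance 4.
Byte at offset 17: 0xD5 = 11010101 → 2-byte char (#6). Advance 2.
Reached end at offset 19 after 6 code points.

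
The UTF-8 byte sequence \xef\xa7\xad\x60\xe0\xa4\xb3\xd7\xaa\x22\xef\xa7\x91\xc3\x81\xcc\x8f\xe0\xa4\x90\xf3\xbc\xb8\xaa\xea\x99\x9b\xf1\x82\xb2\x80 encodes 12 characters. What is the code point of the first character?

U+F9ED

Offset 0: leading byte 0xEF = 11101111 → 3-byte char #1 = EF A7 AD.
Leading byte 0xEF = 11101111 matches 1110xxxx → 3-byte sequence.
Byte 1: 0xEF = 11101111, payload 1111 (4 bits).
Byte 2: 0xA7 = 10100111 (10xxxxxx ✓), payload 100111.
Byte 3: 0xAD = 10101101 (10xxxxxx ✓), payload 101101.
Concatenate: 1111100111101101 = 0xF9ED (16 bits → U+F9ED).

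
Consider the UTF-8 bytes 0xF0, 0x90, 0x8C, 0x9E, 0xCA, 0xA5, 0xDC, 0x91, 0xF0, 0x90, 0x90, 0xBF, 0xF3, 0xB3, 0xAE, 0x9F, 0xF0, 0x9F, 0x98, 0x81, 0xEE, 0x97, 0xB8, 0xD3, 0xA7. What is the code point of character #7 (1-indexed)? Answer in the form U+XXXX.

U+E5F8

Offset 0: leading byte 0xF0 = 11110000 → 4-byte char #1 = F0 90 8C 9E.
Offset 4: leading byte 0xCA = 11001010 → 2-byte char #2 = CA A5.
Offset 6: leading byte 0xDC = 11011100 → 2-byte char #3 = DC 91.
Offset 8: leading byte 0xF0 = 11110000 → 4-byte char #4 = F0 90 90 BF.
Offset 12: leading byte 0xF3 = 11110011 → 4-byte char #5 = F3 B3 AE 9F.
Offset 16: leading byte 0xF0 = 11110000 → 4-byte char #6 = F0 9F 98 81.
Offset 20: leading byte 0xEE = 11101110 → 3-byte char #7 = EE 97 B8.
Leading byte 0xEE = 11101110 matches 1110xxxx → 3-byte sequence.
Byte 1: 0xEE = 11101110, payload 1110 (4 bits).
Byte 2: 0x97 = 10010111 (10xxxxxx ✓), payload 010111.
Byte 3: 0xB8 = 10111000 (10xxxxxx ✓), payload 111000.
Concatenate: 1110010111111000 = 0xE5F8 (16 bits → U+E5F8).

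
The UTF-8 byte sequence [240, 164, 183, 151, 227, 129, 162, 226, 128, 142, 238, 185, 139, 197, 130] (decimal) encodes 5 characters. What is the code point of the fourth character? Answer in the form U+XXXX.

U+EE4B

Offset 0: leading byte 0xF0 = 11110000 → 4-byte char #1 = F0 A4 B7 97.
Offset 4: leading byte 0xE3 = 11100011 → 3-byte char #2 = E3 81 A2.
Offset 7: leading byte 0xE2 = 11100010 → 3-byte char #3 = E2 80 8E.
Offset 10: leading byte 0xEE = 11101110 → 3-byte char #4 = EE B9 8B.
Leading byte 0xEE = 11101110 matches 1110xxxx → 3-byte sequence.
Byte 1: 0xEE = 11101110, payload 1110 (4 bits).
Byte 2: 0xB9 = 10111001 (10xxxxxx ✓), payload 111001.
Byte 3: 0x8B = 10001011 (10xxxxxx ✓), payload 001011.
Concatenate: 1110111001001011 = 0xEE4B (16 bits → U+EE4B).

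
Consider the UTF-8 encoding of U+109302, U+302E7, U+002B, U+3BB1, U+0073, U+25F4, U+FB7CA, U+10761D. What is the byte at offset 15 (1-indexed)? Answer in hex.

0x97

1-indexed offset 15 is 0-indexed offset 14.
U+109302 → 4-byte form F4 89 8C 82 at offsets 0–3.
U+302E7 → 4-byte form F0 B0 8B A7 at offsets 4–7.
U+002B → 1-byte form 2B at offsets 8–8.
U+3BB1 → 3-byte form E3 AE B1 at offsets 9–11.
U+0073 → 1-byte form 73 at offsets 12–12.
U+25F4 → 3-byte form E2 97 B4 at offsets 13–15.
Offset 14 falls in char 6's range; it's byte 2 of E2 97 B4 = 0x97.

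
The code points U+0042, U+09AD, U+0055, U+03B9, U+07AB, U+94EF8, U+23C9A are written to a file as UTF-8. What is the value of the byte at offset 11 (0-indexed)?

0xBB

U+0042 → 1-byte form 42 at offsets 0–0.
U+09AD → 3-byte form E0 A6 AD at offsets 1–3.
U+0055 → 1-byte form 55 at offsets 4–4.
U+03B9 → 2-byte form CE B9 at offsets 5–6.
U+07AB → 2-byte form DE AB at offsets 7–8.
U+94EF8 → 4-byte form F2 94 BB B8 at offsets 9–12.
Offset 11 falls in char 6's range; it's byte 3 of F2 94 BB B8 = 0xBB.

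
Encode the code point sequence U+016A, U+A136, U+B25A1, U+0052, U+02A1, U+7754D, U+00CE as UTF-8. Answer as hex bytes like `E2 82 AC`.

C5 AA EA 84 B6 F2 B2 96 A1 52 CA A1 F1 B7 95 8D C3 8E

U+016A: 2-byte form → C5 AA.
U+A136: 3-byte form → EA 84 B6.
U+B25A1: 4-byte form → F2 B2 96 A1.
U+0052: 1-byte form → 52.
U+02A1: 2-byte form → CA A1.
U+7754D: 4-byte form → F1 B7 95 8D.
U+00CE: 2-byte form → C3 8E.
Concatenated (18 bytes): C5 AA EA 84 B6 F2 B2 96 A1 52 CA A1 F1 B7 95 8D C3 8E.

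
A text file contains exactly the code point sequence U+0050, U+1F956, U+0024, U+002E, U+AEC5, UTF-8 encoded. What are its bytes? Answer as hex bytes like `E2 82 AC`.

50 F0 9F A5 96 24 2E EA BB 85

U+0050: 1-byte form → 50.
U+1F956: 4-byte form → F0 9F A5 96.
U+0024: 1-byte form → 24.
U+002E: 1-byte form → 2E.
U+AEC5: 3-byte form → EA BB 85.
Concatenated (10 bytes): 50 F0 9F A5 96 24 2E EA BB 85.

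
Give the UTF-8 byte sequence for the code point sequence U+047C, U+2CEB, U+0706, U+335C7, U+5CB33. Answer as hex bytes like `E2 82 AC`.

U+047C: 2-byte form → D1 BC.
U+2CEB: 3-byte form → E2 B3 AB.
U+0706: 2-byte form → DC 86.
U+335C7: 4-byte form → F0 B3 97 87.
U+5CB33: 4-byte form → F1 9C AC B3.
Concatenated (15 bytes): D1 BC E2 B3 AB DC 86 F0 B3 97 87 F1 9C AC B3.

D1 BC E2 B3 AB DC 86 F0 B3 97 87 F1 9C AC B3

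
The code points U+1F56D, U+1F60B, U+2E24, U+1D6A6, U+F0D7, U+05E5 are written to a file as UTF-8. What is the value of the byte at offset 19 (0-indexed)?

U+1F56D → 4-byte form F0 9F 95 AD at offsets 0–3.
U+1F60B → 4-byte form F0 9F 98 8B at offsets 4–7.
U+2E24 → 3-byte form E2 B8 A4 at offsets 8–10.
U+1D6A6 → 4-byte form F0 9D 9A A6 at offsets 11–14.
U+F0D7 → 3-byte form EF 83 97 at offsets 15–17.
U+05E5 → 2-byte form D7 A5 at offsets 18–19.
Offset 19 falls in char 6's range; it's byte 2 of D7 A5 = 0xA5.

0xA5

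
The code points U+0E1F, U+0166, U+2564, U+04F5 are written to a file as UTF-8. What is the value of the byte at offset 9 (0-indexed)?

0xB5

U+0E1F → 3-byte form E0 B8 9F at offsets 0–2.
U+0166 → 2-byte form C5 A6 at offsets 3–4.
U+2564 → 3-byte form E2 95 A4 at offsets 5–7.
U+04F5 → 2-byte form D3 B5 at offsets 8–9.
Offset 9 falls in char 4's range; it's byte 2 of D3 B5 = 0xB5.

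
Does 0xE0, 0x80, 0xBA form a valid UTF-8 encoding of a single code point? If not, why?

Leading byte 0xE0 = 11100000 → 3-byte form.
Continuation bytes all match 10xxxxxx. Payload decodes to 0x3A.
But 0x3A < 0x800, the minimum for a 3-byte sequence — this is an overlong encoding.

invalid (overlong encoding)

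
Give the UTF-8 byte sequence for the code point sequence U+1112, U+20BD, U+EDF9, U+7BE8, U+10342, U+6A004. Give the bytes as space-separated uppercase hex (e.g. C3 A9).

E1 84 92 E2 82 BD EE B7 B9 E7 AF A8 F0 90 8D 82 F1 AA 80 84

U+1112: 3-byte form → E1 84 92.
U+20BD: 3-byte form → E2 82 BD.
U+EDF9: 3-byte form → EE B7 B9.
U+7BE8: 3-byte form → E7 AF A8.
U+10342: 4-byte form → F0 90 8D 82.
U+6A004: 4-byte form → F1 AA 80 84.
Concatenated (20 bytes): E1 84 92 E2 82 BD EE B7 B9 E7 AF A8 F0 90 8D 82 F1 AA 80 84.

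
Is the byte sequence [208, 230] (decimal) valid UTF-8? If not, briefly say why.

Leading byte 0xD0 = 11010000 → 2-byte form.
Byte 2 is 0xE6 = 11100110, which is not 10xxxxxx — expected a continuation byte.

invalid (non-continuation byte where continuation expected)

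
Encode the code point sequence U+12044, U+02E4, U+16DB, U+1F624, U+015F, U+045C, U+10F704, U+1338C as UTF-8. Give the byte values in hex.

F0 92 81 84 CB A4 E1 9B 9B F0 9F 98 A4 C5 9F D1 9C F4 8F 9C 84 F0 93 8E 8C

U+12044: 4-byte form → F0 92 81 84.
U+02E4: 2-byte form → CB A4.
U+16DB: 3-byte form → E1 9B 9B.
U+1F624: 4-byte form → F0 9F 98 A4.
U+015F: 2-byte form → C5 9F.
U+045C: 2-byte form → D1 9C.
U+10F704: 4-byte form → F4 8F 9C 84.
U+1338C: 4-byte form → F0 93 8E 8C.
Concatenated (25 bytes): F0 92 81 84 CB A4 E1 9B 9B F0 9F 98 A4 C5 9F D1 9C F4 8F 9C 84 F0 93 8E 8C.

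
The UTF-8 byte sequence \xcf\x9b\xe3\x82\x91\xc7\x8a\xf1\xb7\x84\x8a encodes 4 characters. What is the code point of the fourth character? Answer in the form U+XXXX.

U+7710A

Offset 0: leading byte 0xCF = 11001111 → 2-byte char #1 = CF 9B.
Offset 2: leading byte 0xE3 = 11100011 → 3-byte char #2 = E3 82 91.
Offset 5: leading byte 0xC7 = 11000111 → 2-byte char #3 = C7 8A.
Offset 7: leading byte 0xF1 = 11110001 → 4-byte char #4 = F1 B7 84 8A.
Leading byte 0xF1 = 11110001 matches 11110xxx → 4-byte sequence.
Byte 1: 0xF1 = 11110001, payload 001 (3 bits).
Byte 2: 0xB7 = 10110111 (10xxxxxx ✓), payload 110111.
Byte 3: 0x84 = 10000100 (10xxxxxx ✓), payload 000100.
Byte 4: 0x8A = 10001010 (10xxxxxx ✓), payload 001010.
Concatenate: 001110111000100001010 = 0x7710A (21 bits → U+7710A).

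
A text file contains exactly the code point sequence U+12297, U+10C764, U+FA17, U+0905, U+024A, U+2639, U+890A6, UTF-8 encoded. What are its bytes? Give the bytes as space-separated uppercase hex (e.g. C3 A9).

F0 92 8A 97 F4 8C 9D A4 EF A8 97 E0 A4 85 C9 8A E2 98 B9 F2 89 82 A6

U+12297: 4-byte form → F0 92 8A 97.
U+10C764: 4-byte form → F4 8C 9D A4.
U+FA17: 3-byte form → EF A8 97.
U+0905: 3-byte form → E0 A4 85.
U+024A: 2-byte form → C9 8A.
U+2639: 3-byte form → E2 98 B9.
U+890A6: 4-byte form → F2 89 82 A6.
Concatenated (23 bytes): F0 92 8A 97 F4 8C 9D A4 EF A8 97 E0 A4 85 C9 8A E2 98 B9 F2 89 82 A6.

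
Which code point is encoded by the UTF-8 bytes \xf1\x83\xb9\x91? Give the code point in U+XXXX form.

U+43E51

Leading byte 0xF1 = 11110001 matches 11110xxx → 4-byte sequence.
Byte 1: 0xF1 = 11110001, payload 001 (3 bits).
Byte 2: 0x83 = 10000011 (10xxxxxx ✓), payload 000011.
Byte 3: 0xB9 = 10111001 (10xxxxxx ✓), payload 111001.
Byte 4: 0x91 = 10010001 (10xxxxxx ✓), payload 010001.
Concatenate: 001000011111001010001 = 0x43E51 (21 bits → U+43E51).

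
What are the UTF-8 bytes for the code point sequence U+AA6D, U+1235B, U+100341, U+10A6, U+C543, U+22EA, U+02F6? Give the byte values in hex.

U+AA6D: 3-byte form → EA A9 AD.
U+1235B: 4-byte form → F0 92 8D 9B.
U+100341: 4-byte form → F4 80 8D 81.
U+10A6: 3-byte form → E1 82 A6.
U+C543: 3-byte form → EC 95 83.
U+22EA: 3-byte form → E2 8B AA.
U+02F6: 2-byte form → CB B6.
Concatenated (22 bytes): EA A9 AD F0 92 8D 9B F4 80 8D 81 E1 82 A6 EC 95 83 E2 8B AA CB B6.

EA A9 AD F0 92 8D 9B F4 80 8D 81 E1 82 A6 EC 95 83 E2 8B AA CB B6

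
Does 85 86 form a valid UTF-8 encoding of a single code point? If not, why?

invalid (continuation byte with no leading byte)

Byte 0x85 = 10000101 has the form 10xxxxxx — a continuation byte — but there is no preceding leading byte.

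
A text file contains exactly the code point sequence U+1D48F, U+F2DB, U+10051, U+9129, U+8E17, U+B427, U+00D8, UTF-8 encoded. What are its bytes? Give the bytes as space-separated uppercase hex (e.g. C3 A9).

U+1D48F: 4-byte form → F0 9D 92 8F.
U+F2DB: 3-byte form → EF 8B 9B.
U+10051: 4-byte form → F0 90 81 91.
U+9129: 3-byte form → E9 84 A9.
U+8E17: 3-byte form → E8 B8 97.
U+B427: 3-byte form → EB 90 A7.
U+00D8: 2-byte form → C3 98.
Concatenated (22 bytes): F0 9D 92 8F EF 8B 9B F0 90 81 91 E9 84 A9 E8 B8 97 EB 90 A7 C3 98.

F0 9D 92 8F EF 8B 9B F0 90 81 91 E9 84 A9 E8 B8 97 EB 90 A7 C3 98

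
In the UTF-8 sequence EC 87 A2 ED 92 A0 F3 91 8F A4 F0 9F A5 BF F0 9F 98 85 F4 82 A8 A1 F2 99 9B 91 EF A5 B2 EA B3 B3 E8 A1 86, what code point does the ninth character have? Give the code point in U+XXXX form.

U+ACF3

Offset 0: leading byte 0xEC = 11101100 → 3-byte char #1 = EC 87 A2.
Offset 3: leading byte 0xED = 11101101 → 3-byte char #2 = ED 92 A0.
Offset 6: leading byte 0xF3 = 11110011 → 4-byte char #3 = F3 91 8F A4.
Offset 10: leading byte 0xF0 = 11110000 → 4-byte char #4 = F0 9F A5 BF.
Offset 14: leading byte 0xF0 = 11110000 → 4-byte char #5 = F0 9F 98 85.
Offset 18: leading byte 0xF4 = 11110100 → 4-byte char #6 = F4 82 A8 A1.
Offset 22: leading byte 0xF2 = 11110010 → 4-byte char #7 = F2 99 9B 91.
Offset 26: leading byte 0xEF = 11101111 → 3-byte char #8 = EF A5 B2.
Offset 29: leading byte 0xEA = 11101010 → 3-byte char #9 = EA B3 B3.
Leading byte 0xEA = 11101010 matches 1110xxxx → 3-byte sequence.
Byte 1: 0xEA = 11101010, payload 1010 (4 bits).
Byte 2: 0xB3 = 10110011 (10xxxxxx ✓), payload 110011.
Byte 3: 0xB3 = 10110011 (10xxxxxx ✓), payload 110011.
Concatenate: 1010110011110011 = 0xACF3 (16 bits → U+ACF3).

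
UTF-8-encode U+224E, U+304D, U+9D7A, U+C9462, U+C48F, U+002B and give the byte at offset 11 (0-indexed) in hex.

U+224E → 3-byte form E2 89 8E at offsets 0–2.
U+304D → 3-byte form E3 81 8D at offsets 3–5.
U+9D7A → 3-byte form E9 B5 BA at offsets 6–8.
U+C9462 → 4-byte form F3 89 91 A2 at offsets 9–12.
Offset 11 falls in char 4's range; it's byte 3 of F3 89 91 A2 = 0x91.

0x91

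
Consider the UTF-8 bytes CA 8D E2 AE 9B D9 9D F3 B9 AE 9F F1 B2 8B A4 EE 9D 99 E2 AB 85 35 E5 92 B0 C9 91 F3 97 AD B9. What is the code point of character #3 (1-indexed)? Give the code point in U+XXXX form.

Offset 0: leading byte 0xCA = 11001010 → 2-byte char #1 = CA 8D.
Offset 2: leading byte 0xE2 = 11100010 → 3-byte char #2 = E2 AE 9B.
Offset 5: leading byte 0xD9 = 11011001 → 2-byte char #3 = D9 9D.
Leading byte 0xD9 = 11011001 matches 110xxxxx → 2-byte sequence.
Byte 1: 0xD9 = 11011001, payload 11001 (5 bits).
Byte 2: 0x9D = 10011101 (10xxxxxx ✓), payload 011101.
Concatenate: 11001011101 = 0x65D (11 bits → U+065D).

U+065D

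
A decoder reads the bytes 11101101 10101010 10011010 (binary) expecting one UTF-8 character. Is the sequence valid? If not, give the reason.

invalid (encodes a surrogate (U+D800–U+DFFF))

Structurally a 3-byte sequence; payload = 0xDA9A.
But 0xDA9A is in U+D800–U+DFFF, the surrogate range. Surrogates are not Unicode scalar values and are forbidden in UTF-8.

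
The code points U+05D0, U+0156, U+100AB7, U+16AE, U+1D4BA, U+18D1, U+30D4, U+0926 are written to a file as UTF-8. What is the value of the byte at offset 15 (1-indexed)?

1-indexed offset 15 is 0-indexed offset 14.
U+05D0 → 2-byte form D7 90 at offsets 0–1.
U+0156 → 2-byte form C5 96 at offsets 2–3.
U+100AB7 → 4-byte form F4 80 AA B7 at offsets 4–7.
U+16AE → 3-byte form E1 9A AE at offsets 8–10.
U+1D4BA → 4-byte form F0 9D 92 BA at offsets 11–14.
Offset 14 falls in char 5's range; it's byte 4 of F0 9D 92 BA = 0xBA.

0xBA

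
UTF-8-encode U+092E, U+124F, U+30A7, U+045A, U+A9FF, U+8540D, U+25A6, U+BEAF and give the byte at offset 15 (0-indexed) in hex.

U+092E → 3-byte form E0 A4 AE at offsets 0–2.
U+124F → 3-byte form E1 89 8F at offsets 3–5.
U+30A7 → 3-byte form E3 82 A7 at offsets 6–8.
U+045A → 2-byte form D1 9A at offsets 9–10.
U+A9FF → 3-byte form EA A7 BF at offsets 11–13.
U+8540D → 4-byte form F2 85 90 8D at offsets 14–17.
Offset 15 falls in char 6's range; it's byte 2 of F2 85 90 8D = 0x85.

0x85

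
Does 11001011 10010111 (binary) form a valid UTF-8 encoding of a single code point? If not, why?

valid

Leading byte 0xCB = 11001011 → 2-byte form.
Continuation bytes 0x97=10010111 all match 10xxxxxx.
Decoded value 0x2D7 is ≥ 0x80 (shortest form) and not a surrogate.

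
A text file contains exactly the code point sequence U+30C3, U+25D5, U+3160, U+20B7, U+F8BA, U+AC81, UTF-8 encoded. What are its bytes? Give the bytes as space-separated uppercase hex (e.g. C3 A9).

U+30C3: 3-byte form → E3 83 83.
U+25D5: 3-byte form → E2 97 95.
U+3160: 3-byte form → E3 85 A0.
U+20B7: 3-byte form → E2 82 B7.
U+F8BA: 3-byte form → EF A2 BA.
U+AC81: 3-byte form → EA B2 81.
Concatenated (18 bytes): E3 83 83 E2 97 95 E3 85 A0 E2 82 B7 EF A2 BA EA B2 81.

E3 83 83 E2 97 95 E3 85 A0 E2 82 B7 EF A2 BA EA B2 81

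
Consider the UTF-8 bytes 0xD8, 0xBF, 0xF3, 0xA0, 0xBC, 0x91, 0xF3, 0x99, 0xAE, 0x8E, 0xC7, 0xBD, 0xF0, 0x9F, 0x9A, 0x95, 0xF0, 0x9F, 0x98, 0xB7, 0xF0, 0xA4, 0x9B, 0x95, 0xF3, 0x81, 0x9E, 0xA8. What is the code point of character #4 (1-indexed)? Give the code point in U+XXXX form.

Offset 0: leading byte 0xD8 = 11011000 → 2-byte char #1 = D8 BF.
Offset 2: leading byte 0xF3 = 11110011 → 4-byte char #2 = F3 A0 BC 91.
Offset 6: leading byte 0xF3 = 11110011 → 4-byte char #3 = F3 99 AE 8E.
Offset 10: leading byte 0xC7 = 11000111 → 2-byte char #4 = C7 BD.
Leading byte 0xC7 = 11000111 matches 110xxxxx → 2-byte sequence.
Byte 1: 0xC7 = 11000111, payload 00111 (5 bits).
Byte 2: 0xBD = 10111101 (10xxxxxx ✓), payload 111101.
Concatenate: 00111111101 = 0x1FD (11 bits → U+01FD).

U+01FD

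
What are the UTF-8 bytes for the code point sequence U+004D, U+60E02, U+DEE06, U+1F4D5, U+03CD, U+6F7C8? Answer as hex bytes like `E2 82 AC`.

4D F1 A0 B8 82 F3 9E B8 86 F0 9F 93 95 CF 8D F1 AF 9F 88

U+004D: 1-byte form → 4D.
U+60E02: 4-byte form → F1 A0 B8 82.
U+DEE06: 4-byte form → F3 9E B8 86.
U+1F4D5: 4-byte form → F0 9F 93 95.
U+03CD: 2-byte form → CF 8D.
U+6F7C8: 4-byte form → F1 AF 9F 88.
Concatenated (19 bytes): 4D F1 A0 B8 82 F3 9E B8 86 F0 9F 93 95 CF 8D F1 AF 9F 88.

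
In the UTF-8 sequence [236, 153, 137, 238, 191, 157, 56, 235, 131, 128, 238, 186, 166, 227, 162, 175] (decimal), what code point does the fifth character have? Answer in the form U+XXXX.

U+EEA6

Offset 0: leading byte 0xEC = 11101100 → 3-byte char #1 = EC 99 89.
Offset 3: leading byte 0xEE = 11101110 → 3-byte char #2 = EE BF 9D.
Offset 6: leading byte 0x38 = 00111000 → 1-byte char #3 = 38.
Offset 7: leading byte 0xEB = 11101011 → 3-byte char #4 = EB 83 80.
Offset 10: leading byte 0xEE = 11101110 → 3-byte char #5 = EE BA A6.
Leading byte 0xEE = 11101110 matches 1110xxxx → 3-byte sequence.
Byte 1: 0xEE = 11101110, payload 1110 (4 bits).
Byte 2: 0xBA = 10111010 (10xxxxxx ✓), payload 111010.
Byte 3: 0xA6 = 10100110 (10xxxxxx ✓), payload 100110.
Concatenate: 1110111010100110 = 0xEEA6 (16 bits → U+EEA6).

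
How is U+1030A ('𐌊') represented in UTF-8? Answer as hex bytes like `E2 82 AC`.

F0 90 8C 8A

U+1030A = 0x1030A = 66314 decimal. In range U+10000–U+10FFFF → 4-byte form: 11110xxx 10xxxxxx 10xxxxxx 10xxxxxx.
Binary (21 bits): 000010000001100001010.
Split 3+6+6+6: 000 | 010000 | 001100 | 001010.
Byte 1: 11110000 = 0xF0.
Byte 2: 10010000 = 0x90.
Byte 3: 10001100 = 0x8C.
Byte 4: 10001010 = 0x8A.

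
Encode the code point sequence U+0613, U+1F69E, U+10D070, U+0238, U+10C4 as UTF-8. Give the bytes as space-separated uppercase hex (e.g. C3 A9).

D8 93 F0 9F 9A 9E F4 8D 81 B0 C8 B8 E1 83 84

U+0613: 2-byte form → D8 93.
U+1F69E: 4-byte form → F0 9F 9A 9E.
U+10D070: 4-byte form → F4 8D 81 B0.
U+0238: 2-byte form → C8 B8.
U+10C4: 3-byte form → E1 83 84.
Concatenated (15 bytes): D8 93 F0 9F 9A 9E F4 8D 81 B0 C8 B8 E1 83 84.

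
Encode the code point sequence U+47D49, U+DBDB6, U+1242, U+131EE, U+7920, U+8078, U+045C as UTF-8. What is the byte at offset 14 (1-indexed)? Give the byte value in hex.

0x87

1-indexed offset 14 is 0-indexed offset 13.
U+47D49 → 4-byte form F1 87 B5 89 at offsets 0–3.
U+DBDB6 → 4-byte form F3 9B B6 B6 at offsets 4–7.
U+1242 → 3-byte form E1 89 82 at offsets 8–10.
U+131EE → 4-byte form F0 93 87 AE at offsets 11–14.
Offset 13 falls in char 4's range; it's byte 3 of F0 93 87 AE = 0x87.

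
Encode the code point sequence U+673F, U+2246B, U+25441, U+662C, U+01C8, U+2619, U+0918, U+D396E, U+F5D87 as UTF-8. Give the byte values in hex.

E6 9C BF F0 A2 91 AB F0 A5 91 81 E6 98 AC C7 88 E2 98 99 E0 A4 98 F3 93 A5 AE F3 B5 B6 87

U+673F: 3-byte form → E6 9C BF.
U+2246B: 4-byte form → F0 A2 91 AB.
U+25441: 4-byte form → F0 A5 91 81.
U+662C: 3-byte form → E6 98 AC.
U+01C8: 2-byte form → C7 88.
U+2619: 3-byte form → E2 98 99.
U+0918: 3-byte form → E0 A4 98.
U+D396E: 4-byte form → F3 93 A5 AE.
U+F5D87: 4-byte form → F3 B5 B6 87.
Concatenated (30 bytes): E6 9C BF F0 A2 91 AB F0 A5 91 81 E6 98 AC C7 88 E2 98 99 E0 A4 98 F3 93 A5 AE F3 B5 B6 87.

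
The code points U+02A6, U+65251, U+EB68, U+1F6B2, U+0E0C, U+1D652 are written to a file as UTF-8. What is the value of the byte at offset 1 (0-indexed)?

U+02A6 → 2-byte form CA A6 at offsets 0–1.
Offset 1 falls in char 1's range; it's byte 2 of CA A6 = 0xA6.

0xA6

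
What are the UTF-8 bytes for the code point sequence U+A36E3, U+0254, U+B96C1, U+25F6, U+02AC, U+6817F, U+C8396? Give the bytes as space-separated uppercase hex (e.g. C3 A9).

F2 A3 9B A3 C9 94 F2 B9 9B 81 E2 97 B6 CA AC F1 A8 85 BF F3 88 8E 96

U+A36E3: 4-byte form → F2 A3 9B A3.
U+0254: 2-byte form → C9 94.
U+B96C1: 4-byte form → F2 B9 9B 81.
U+25F6: 3-byte form → E2 97 B6.
U+02AC: 2-byte form → CA AC.
U+6817F: 4-byte form → F1 A8 85 BF.
U+C8396: 4-byte form → F3 88 8E 96.
Concatenated (23 bytes): F2 A3 9B A3 C9 94 F2 B9 9B 81 E2 97 B6 CA AC F1 A8 85 BF F3 88 8E 96.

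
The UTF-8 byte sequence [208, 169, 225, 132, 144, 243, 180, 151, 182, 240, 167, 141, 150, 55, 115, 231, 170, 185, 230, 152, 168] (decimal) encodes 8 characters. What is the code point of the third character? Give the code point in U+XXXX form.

Offset 0: leading byte 0xD0 = 11010000 → 2-byte char #1 = D0 A9.
Offset 2: leading byte 0xE1 = 11100001 → 3-byte char #2 = E1 84 90.
Offset 5: leading byte 0xF3 = 11110011 → 4-byte char #3 = F3 B4 97 B6.
Leading byte 0xF3 = 11110011 matches 11110xxx → 4-byte sequence.
Byte 1: 0xF3 = 11110011, payload 011 (3 bits).
Byte 2: 0xB4 = 10110100 (10xxxxxx ✓), payload 110100.
Byte 3: 0x97 = 10010111 (10xxxxxx ✓), payload 010111.
Byte 4: 0xB6 = 10110110 (10xxxxxx ✓), payload 110110.
Concatenate: 011110100010111110110 = 0xF45F6 (21 bits → U+F45F6).

U+F45F6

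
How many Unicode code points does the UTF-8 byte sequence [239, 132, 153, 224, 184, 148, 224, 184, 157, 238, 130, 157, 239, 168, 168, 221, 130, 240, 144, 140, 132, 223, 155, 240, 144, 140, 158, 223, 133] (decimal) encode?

Byte at offset 0: 0xEF = 11101111 → 3-byte char (#1). Advance 3.
Byte at offset 3: 0xE0 = 11100000 → 3-byte char (#2). Advance 3.
Byte at offset 6: 0xE0 = 11100000 → 3-byte char (#3). Advance 3.
Byte at offset 9: 0xEE = 11101110 → 3-byte char (#4). Advance 3.
Byte at offset 12: 0xEF = 11101111 → 3-byte char (#5). Advance 3.
Byte at offset 15: 0xDD = 11011101 → 2-byte char (#6). Advance 2.
Byte at offset 17: 0xF0 = 11110000 → 4-byte char (#7). Advance 4.
Byte at offset 21: 0xDF = 11011111 → 2-byte char (#8). Advance 2.
Byte at offset 23: 0xF0 = 11110000 → 4-byte char (#9). Advance 4.
Byte at offset 27: 0xDF = 11011111 → 2-byte char (#10). Advance 2.
Reached end at offset 29 after 10 code points.

10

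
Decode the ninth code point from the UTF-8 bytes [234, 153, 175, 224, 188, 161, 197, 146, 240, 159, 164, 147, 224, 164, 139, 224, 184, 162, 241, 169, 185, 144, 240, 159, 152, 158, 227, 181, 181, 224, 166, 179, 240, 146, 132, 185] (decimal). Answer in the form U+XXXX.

Offset 0: leading byte 0xEA = 11101010 → 3-byte char #1 = EA 99 AF.
Offset 3: leading byte 0xE0 = 11100000 → 3-byte char #2 = E0 BC A1.
Offset 6: leading byte 0xC5 = 11000101 → 2-byte char #3 = C5 92.
Offset 8: leading byte 0xF0 = 11110000 → 4-byte char #4 = F0 9F A4 93.
Offset 12: leading byte 0xE0 = 11100000 → 3-byte char #5 = E0 A4 8B.
Offset 15: leading byte 0xE0 = 11100000 → 3-byte char #6 = E0 B8 A2.
Offset 18: leading byte 0xF1 = 11110001 → 4-byte char #7 = F1 A9 B9 90.
Offset 22: leading byte 0xF0 = 11110000 → 4-byte char #8 = F0 9F 98 9E.
Offset 26: leading byte 0xE3 = 11100011 → 3-byte char #9 = E3 B5 B5.
Leading byte 0xE3 = 11100011 matches 1110xxxx → 3-byte sequence.
Byte 1: 0xE3 = 11100011, payload 0011 (4 bits).
Byte 2: 0xB5 = 10110101 (10xxxxxx ✓), payload 110101.
Byte 3: 0xB5 = 10110101 (10xxxxxx ✓), payload 110101.
Concatenate: 0011110101110101 = 0x3D75 (16 bits → U+3D75).

U+3D75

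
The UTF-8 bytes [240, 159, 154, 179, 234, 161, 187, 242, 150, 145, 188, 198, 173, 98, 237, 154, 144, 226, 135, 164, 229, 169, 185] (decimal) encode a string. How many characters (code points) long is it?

Byte at offset 0: 0xF0 = 11110000 → 4-byte char (#1). Advance 4.
Byte at offset 4: 0xEA = 11101010 → 3-byte char (#2). Advance 3.
Byte at offset 7: 0xF2 = 11110010 → 4-byte char (#3). Advance 4.
Byte at offset 11: 0xC6 = 11000110 → 2-byte char (#4). Advance 2.
Byte at offset 13: 0x62 = 01100010 → 1-byte char (#5). Advance 1.
Byte at offset 14: 0xED = 11101101 → 3-byte char (#6). Advance 3.
Byte at offset 17: 0xE2 = 11100010 → 3-byte char (#7). Advance 3.
Byte at offset 20: 0xE5 = 11100101 → 3-byte char (#8). Advance 3.
Reached end at offset 23 after 8 code points.

8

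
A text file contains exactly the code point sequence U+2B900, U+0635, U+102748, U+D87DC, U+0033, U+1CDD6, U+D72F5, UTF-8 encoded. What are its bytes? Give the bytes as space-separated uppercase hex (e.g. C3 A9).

F0 AB A4 80 D8 B5 F4 82 9D 88 F3 98 9F 9C 33 F0 9C B7 96 F3 97 8B B5

U+2B900: 4-byte form → F0 AB A4 80.
U+0635: 2-byte form → D8 B5.
U+102748: 4-byte form → F4 82 9D 88.
U+D87DC: 4-byte form → F3 98 9F 9C.
U+0033: 1-byte form → 33.
U+1CDD6: 4-byte form → F0 9C B7 96.
U+D72F5: 4-byte form → F3 97 8B B5.
Concatenated (23 bytes): F0 AB A4 80 D8 B5 F4 82 9D 88 F3 98 9F 9C 33 F0 9C B7 96 F3 97 8B B5.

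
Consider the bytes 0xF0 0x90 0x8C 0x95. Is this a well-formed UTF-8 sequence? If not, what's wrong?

Leading byte 0xF0 = 11110000 → 4-byte form.
Continuation bytes 0x90=10010000, 0x8C=10001100, 0x95=10010101 all match 10xxxxxx.
Decoded value 0x10315 is ≥ 0x10000 (shortest form) and not a surrogate.

valid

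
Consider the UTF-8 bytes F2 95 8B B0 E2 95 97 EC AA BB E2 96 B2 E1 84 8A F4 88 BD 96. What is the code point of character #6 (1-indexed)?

U+108F56

Offset 0: leading byte 0xF2 = 11110010 → 4-byte char #1 = F2 95 8B B0.
Offset 4: leading byte 0xE2 = 11100010 → 3-byte char #2 = E2 95 97.
Offset 7: leading byte 0xEC = 11101100 → 3-byte char #3 = EC AA BB.
Offset 10: leading byte 0xE2 = 11100010 → 3-byte char #4 = E2 96 B2.
Offset 13: leading byte 0xE1 = 11100001 → 3-byte char #5 = E1 84 8A.
Offset 16: leading byte 0xF4 = 11110100 → 4-byte char #6 = F4 88 BD 96.
Leading byte 0xF4 = 11110100 matches 11110xxx → 4-byte sequence.
Byte 1: 0xF4 = 11110100, payload 100 (3 bits).
Byte 2: 0x88 = 10001000 (10xxxxxx ✓), payload 001000.
Byte 3: 0xBD = 10111101 (10xxxxxx ✓), payload 111101.
Byte 4: 0x96 = 10010110 (10xxxxxx ✓), payload 010110.
Concatenate: 100001000111101010110 = 0x108F56 (21 bits → U+108F56).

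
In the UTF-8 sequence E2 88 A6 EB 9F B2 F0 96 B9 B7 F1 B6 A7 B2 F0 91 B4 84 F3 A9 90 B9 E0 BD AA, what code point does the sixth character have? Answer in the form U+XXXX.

Offset 0: leading byte 0xE2 = 11100010 → 3-byte char #1 = E2 88 A6.
Offset 3: leading byte 0xEB = 11101011 → 3-byte char #2 = EB 9F B2.
Offset 6: leading byte 0xF0 = 11110000 → 4-byte char #3 = F0 96 B9 B7.
Offset 10: leading byte 0xF1 = 11110001 → 4-byte char #4 = F1 B6 A7 B2.
Offset 14: leading byte 0xF0 = 11110000 → 4-byte char #5 = F0 91 B4 84.
Offset 18: leading byte 0xF3 = 11110011 → 4-byte char #6 = F3 A9 90 B9.
Leading byte 0xF3 = 11110011 matches 11110xxx → 4-byte sequence.
Byte 1: 0xF3 = 11110011, payload 011 (3 bits).
Byte 2: 0xA9 = 10101001 (10xxxxxx ✓), payload 101001.
Byte 3: 0x90 = 10010000 (10xxxxxx ✓), payload 010000.
Byte 4: 0xB9 = 10111001 (10xxxxxx ✓), payload 111001.
Concatenate: 011101001010000111001 = 0xE9439 (21 bits → U+E9439).

U+E9439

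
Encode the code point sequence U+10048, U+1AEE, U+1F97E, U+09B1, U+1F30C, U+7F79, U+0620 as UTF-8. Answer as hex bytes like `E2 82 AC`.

F0 90 81 88 E1 AB AE F0 9F A5 BE E0 A6 B1 F0 9F 8C 8C E7 BD B9 D8 A0

U+10048: 4-byte form → F0 90 81 88.
U+1AEE: 3-byte form → E1 AB AE.
U+1F97E: 4-byte form → F0 9F A5 BE.
U+09B1: 3-byte form → E0 A6 B1.
U+1F30C: 4-byte form → F0 9F 8C 8C.
U+7F79: 3-byte form → E7 BD B9.
U+0620: 2-byte form → D8 A0.
Concatenated (23 bytes): F0 90 81 88 E1 AB AE F0 9F A5 BE E0 A6 B1 F0 9F 8C 8C E7 BD B9 D8 A0.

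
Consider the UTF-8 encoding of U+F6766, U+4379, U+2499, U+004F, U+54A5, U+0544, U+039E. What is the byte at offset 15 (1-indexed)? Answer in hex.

1-indexed offset 15 is 0-indexed offset 14.
U+F6766 → 4-byte form F3 B6 9D A6 at offsets 0–3.
U+4379 → 3-byte form E4 8D B9 at offsets 4–6.
U+2499 → 3-byte form E2 92 99 at offsets 7–9.
U+004F → 1-byte form 4F at offsets 10–10.
U+54A5 → 3-byte form E5 92 A5 at offsets 11–13.
U+0544 → 2-byte form D5 84 at offsets 14–15.
Offset 14 falls in char 6's range; it's byte 1 of D5 84 = 0xD5.

0xD5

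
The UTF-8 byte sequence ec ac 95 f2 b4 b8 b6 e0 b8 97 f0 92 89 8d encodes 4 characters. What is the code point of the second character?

U+B4E36

Offset 0: leading byte 0xEC = 11101100 → 3-byte char #1 = EC AC 95.
Offset 3: leading byte 0xF2 = 11110010 → 4-byte char #2 = F2 B4 B8 B6.
Leading byte 0xF2 = 11110010 matches 11110xxx → 4-byte sequence.
Byte 1: 0xF2 = 11110010, payload 010 (3 bits).
Byte 2: 0xB4 = 10110100 (10xxxxxx ✓), payload 110100.
Byte 3: 0xB8 = 10111000 (10xxxxxx ✓), payload 111000.
Byte 4: 0xB6 = 10110110 (10xxxxxx ✓), payload 110110.
Concatenate: 010110100111000110110 = 0xB4E36 (21 bits → U+B4E36).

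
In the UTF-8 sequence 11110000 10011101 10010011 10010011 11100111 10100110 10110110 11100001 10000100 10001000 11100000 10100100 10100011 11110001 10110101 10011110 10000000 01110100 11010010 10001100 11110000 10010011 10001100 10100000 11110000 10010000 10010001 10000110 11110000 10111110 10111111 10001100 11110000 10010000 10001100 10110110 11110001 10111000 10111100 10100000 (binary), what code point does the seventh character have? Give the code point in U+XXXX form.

U+048C

Offset 0: leading byte 0xF0 = 11110000 → 4-byte char #1 = F0 9D 93 93.
Offset 4: leading byte 0xE7 = 11100111 → 3-byte char #2 = E7 A6 B6.
Offset 7: leading byte 0xE1 = 11100001 → 3-byte char #3 = E1 84 88.
Offset 10: leading byte 0xE0 = 11100000 → 3-byte char #4 = E0 A4 A3.
Offset 13: leading byte 0xF1 = 11110001 → 4-byte char #5 = F1 B5 9E 80.
Offset 17: leading byte 0x74 = 01110100 → 1-byte char #6 = 74.
Offset 18: leading byte 0xD2 = 11010010 → 2-byte char #7 = D2 8C.
Leading byte 0xD2 = 11010010 matches 110xxxxx → 2-byte sequence.
Byte 1: 0xD2 = 11010010, payload 10010 (5 bits).
Byte 2: 0x8C = 10001100 (10xxxxxx ✓), payload 001100.
Concatenate: 10010001100 = 0x48C (11 bits → U+048C).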